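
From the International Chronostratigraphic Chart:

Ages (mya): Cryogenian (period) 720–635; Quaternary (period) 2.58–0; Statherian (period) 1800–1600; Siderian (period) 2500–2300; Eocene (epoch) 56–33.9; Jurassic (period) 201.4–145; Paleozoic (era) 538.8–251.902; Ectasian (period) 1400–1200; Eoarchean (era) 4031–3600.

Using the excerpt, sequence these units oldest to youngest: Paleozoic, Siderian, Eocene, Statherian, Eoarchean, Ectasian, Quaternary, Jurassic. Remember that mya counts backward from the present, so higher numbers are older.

Eoarchean → Siderian → Statherian → Ectasian → Paleozoic → Jurassic → Eocene → Quaternary

Read off each span (Ma): Paleozoic 538.8–251.902; Siderian 2500–2300; Eocene 56–33.9; Statherian 1800–1600; Eoarchean 4031–3600; Ectasian 1400–1200; Quaternary 2.58–0; Jurassic 201.4–145.
Larger Ma is older, so oldest→youngest is Eoarchean, Siderian, Statherian, Ectasian, Paleozoic, Jurassic, Eocene, Quaternary.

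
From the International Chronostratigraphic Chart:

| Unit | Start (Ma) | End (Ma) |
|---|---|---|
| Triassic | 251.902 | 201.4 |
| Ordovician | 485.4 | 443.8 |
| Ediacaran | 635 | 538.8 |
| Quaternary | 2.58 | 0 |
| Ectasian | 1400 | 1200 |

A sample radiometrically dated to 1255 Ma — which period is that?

1255 Ma lies between 1400 and 1200 Ma, so it falls in the Ectasian.

Ectasian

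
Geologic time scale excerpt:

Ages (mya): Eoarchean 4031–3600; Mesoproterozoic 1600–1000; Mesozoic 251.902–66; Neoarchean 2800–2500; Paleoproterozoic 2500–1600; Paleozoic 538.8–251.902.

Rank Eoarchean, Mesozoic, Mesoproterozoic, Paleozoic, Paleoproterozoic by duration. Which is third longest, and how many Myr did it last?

Eoarchean, 431 million years

Start − end for each: Eoarchean 4031 − 3600 = 431; Mesozoic 251.902 − 66 = 185.902; Mesoproterozoic 1600 − 1000 = 600; Paleozoic 538.8 − 251.902 = 286.898; Paleoproterozoic 2500 − 1600 = 900.
Ranking these from longest: Paleoproterozoic > Mesoproterozoic > Eoarchean > Paleozoic > Mesozoic.
Position 3 in that ranking is Eoarchean, which lasted 431 Myr.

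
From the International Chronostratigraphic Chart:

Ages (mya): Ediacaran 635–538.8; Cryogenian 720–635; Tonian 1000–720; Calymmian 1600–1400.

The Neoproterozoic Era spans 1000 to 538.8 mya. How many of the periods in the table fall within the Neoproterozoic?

Periods inside 1000–538.8 Ma: Tonian, Cryogenian, Ediacaran — 3 in total.

3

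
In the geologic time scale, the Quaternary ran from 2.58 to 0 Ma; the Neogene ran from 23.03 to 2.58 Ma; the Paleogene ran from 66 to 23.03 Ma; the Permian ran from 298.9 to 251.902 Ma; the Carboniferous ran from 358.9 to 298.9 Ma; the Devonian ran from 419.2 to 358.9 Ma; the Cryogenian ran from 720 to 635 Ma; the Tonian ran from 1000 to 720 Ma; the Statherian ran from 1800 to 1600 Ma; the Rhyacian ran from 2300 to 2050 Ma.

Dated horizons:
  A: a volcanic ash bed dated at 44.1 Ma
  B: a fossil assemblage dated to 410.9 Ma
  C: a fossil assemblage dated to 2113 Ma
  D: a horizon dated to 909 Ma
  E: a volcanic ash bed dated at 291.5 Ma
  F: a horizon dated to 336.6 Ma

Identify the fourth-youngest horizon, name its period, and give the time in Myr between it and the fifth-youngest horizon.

Smaller Ma means younger, so youngest first: A 44.1 < E 291.5 < F 336.6 < B 410.9 < D 909 < C 2113.
Counting 4 along gives B (410.9 Ma); the excerpt puts that inside the Devonian, 419.2–358.9 Ma.
Next in line is D (909 Ma), and 909 − 410.9 = 498.1 Myr.

B, in the Devonian; 498.1 million years to D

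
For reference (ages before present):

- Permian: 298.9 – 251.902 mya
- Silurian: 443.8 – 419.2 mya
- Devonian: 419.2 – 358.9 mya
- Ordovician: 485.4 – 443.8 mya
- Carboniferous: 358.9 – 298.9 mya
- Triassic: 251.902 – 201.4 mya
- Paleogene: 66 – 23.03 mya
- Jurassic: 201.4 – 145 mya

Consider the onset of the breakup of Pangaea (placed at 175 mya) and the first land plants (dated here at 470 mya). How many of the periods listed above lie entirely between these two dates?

5

470 Ma sits inside the Ordovician (485.4–443.8) and 175 Ma inside the Jurassic (201.4–145); neither of those is wholly between the two dates.
The listed periods lying completely between them are Silurian, Devonian, Carboniferous, Permian, Triassic — 5 in all.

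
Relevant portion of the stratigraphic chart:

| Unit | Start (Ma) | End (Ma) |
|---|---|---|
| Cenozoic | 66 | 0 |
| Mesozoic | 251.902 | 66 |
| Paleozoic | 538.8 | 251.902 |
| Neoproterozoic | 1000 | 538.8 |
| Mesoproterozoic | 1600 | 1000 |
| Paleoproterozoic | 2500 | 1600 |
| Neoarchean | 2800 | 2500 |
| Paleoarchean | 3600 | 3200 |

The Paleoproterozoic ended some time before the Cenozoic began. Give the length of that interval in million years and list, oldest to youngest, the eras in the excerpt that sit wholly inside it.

End of Paleoproterozoic = 1600 Ma; start of Cenozoic = 66 Ma.
Gap = 1600 − 66 = 1534 Myr.
Eras wholly inside 1600–66 Ma: Mesoproterozoic (1600–1000), Neoproterozoic (1000–538.8), Paleozoic (538.8–251.902), Mesozoic (251.902–66).

1534 million years; Mesoproterozoic, Neoproterozoic, Paleozoic, Mesozoic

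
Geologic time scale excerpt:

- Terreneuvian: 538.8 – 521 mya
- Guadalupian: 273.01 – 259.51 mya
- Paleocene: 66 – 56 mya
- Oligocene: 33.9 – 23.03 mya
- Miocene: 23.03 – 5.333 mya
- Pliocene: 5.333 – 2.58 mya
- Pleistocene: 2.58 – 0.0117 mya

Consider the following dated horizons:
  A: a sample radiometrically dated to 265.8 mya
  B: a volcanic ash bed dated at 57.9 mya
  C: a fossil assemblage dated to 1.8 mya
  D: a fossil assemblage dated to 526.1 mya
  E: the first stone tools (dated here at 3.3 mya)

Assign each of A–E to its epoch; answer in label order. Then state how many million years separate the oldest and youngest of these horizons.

A — Guadalupian; B — Paleocene; C — Pleistocene; D — Terreneuvian; E — Pliocene; span 524.3 million years

A: 265.8 Ma lies in 273.01–259.51 Ma, so Guadalupian.
B: 57.9 Ma lies in 66–56 Ma, so Paleocene.
C: 1.8 Ma lies in 2.58–0.0117 Ma, so Pleistocene.
D: 526.1 Ma lies in 538.8–521 Ma, so Terreneuvian.
E: 3.3 Ma lies in 5.333–2.58 Ma, so Pliocene.
Oldest = 526.1 Ma, youngest = 1.8 Ma → span 524.3 Myr.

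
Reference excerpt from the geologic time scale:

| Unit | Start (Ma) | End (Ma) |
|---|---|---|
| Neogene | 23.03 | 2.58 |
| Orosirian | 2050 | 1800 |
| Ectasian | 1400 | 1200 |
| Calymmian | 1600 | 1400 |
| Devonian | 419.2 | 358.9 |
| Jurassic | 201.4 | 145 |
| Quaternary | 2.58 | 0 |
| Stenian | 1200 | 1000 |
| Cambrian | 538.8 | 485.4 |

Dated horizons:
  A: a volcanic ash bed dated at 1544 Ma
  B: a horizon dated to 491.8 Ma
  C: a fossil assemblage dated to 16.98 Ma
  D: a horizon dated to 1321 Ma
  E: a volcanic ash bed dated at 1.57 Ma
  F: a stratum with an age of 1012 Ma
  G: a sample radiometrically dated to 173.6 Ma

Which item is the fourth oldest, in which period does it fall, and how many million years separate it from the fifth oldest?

B, in the Cambrian; 318.2 million years to G

Larger Ma means older, so oldest first: A 1544 > D 1321 > F 1012 > B 491.8 > G 173.6 > C 16.98 > E 1.57.
Counting 4 along gives B (491.8 Ma); the excerpt puts that inside the Cambrian, 538.8–485.4 Ma.
Next in line is G (173.6 Ma), and 491.8 − 173.6 = 318.2 Myr.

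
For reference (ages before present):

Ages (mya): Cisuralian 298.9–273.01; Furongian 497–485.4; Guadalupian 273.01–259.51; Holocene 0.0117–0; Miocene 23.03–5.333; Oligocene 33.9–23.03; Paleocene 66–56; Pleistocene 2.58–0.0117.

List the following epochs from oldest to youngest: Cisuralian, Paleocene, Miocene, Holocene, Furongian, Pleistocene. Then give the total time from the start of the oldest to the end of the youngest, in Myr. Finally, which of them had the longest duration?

Furongian → Cisuralian → Paleocene → Miocene → Pleistocene → Holocene; total span 497 Myr; longest is Cisuralian

From the excerpt: Cisuralian 298.9–273.01; Paleocene 66–56; Miocene 23.03–5.333; Holocene 0.0117–0; Furongian 497–485.4; Pleistocene 2.58–0.0117 (Ma).
Larger Ma is earlier, so the oldest is Furongian and the youngest is Holocene; oldest to youngest: Furongian, Cisuralian, Paleocene, Miocene, Pleistocene, Holocene.
Oldest start 497 minus youngest end 0 gives 497 Myr overall.
Individual lengths (start − end): Miocene 17.697; Holocene 0.0117; Cisuralian 25.89; Furongian 11.6; Pleistocene 2.5683; Paleocene 10. The largest is Cisuralian at 25.89 Myr.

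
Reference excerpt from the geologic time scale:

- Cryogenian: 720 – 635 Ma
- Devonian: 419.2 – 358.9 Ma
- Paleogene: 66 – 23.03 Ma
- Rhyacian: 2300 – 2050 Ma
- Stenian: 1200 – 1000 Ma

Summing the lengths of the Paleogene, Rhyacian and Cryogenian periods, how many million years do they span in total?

377.97 million years

Duration is start − end for each: (66 − 23.03) + (2300 − 2050) + (720 − 635).
That is 42.97 + 250 + 85, which totals 377.97 million years.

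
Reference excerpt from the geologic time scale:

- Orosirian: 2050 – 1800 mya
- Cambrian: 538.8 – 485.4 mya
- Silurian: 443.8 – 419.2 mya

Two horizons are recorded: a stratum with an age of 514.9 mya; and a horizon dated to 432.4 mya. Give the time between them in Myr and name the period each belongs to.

82.5 million years apart; the first in the Cambrian, the second in the Silurian

Elapsed time: 514.9 − 432.4 = 82.5 Myr.
514.9 Ma lies within 538.8–485.4 Ma: Cambrian.
432.4 Ma lies within 443.8–419.2 Ma: Silurian.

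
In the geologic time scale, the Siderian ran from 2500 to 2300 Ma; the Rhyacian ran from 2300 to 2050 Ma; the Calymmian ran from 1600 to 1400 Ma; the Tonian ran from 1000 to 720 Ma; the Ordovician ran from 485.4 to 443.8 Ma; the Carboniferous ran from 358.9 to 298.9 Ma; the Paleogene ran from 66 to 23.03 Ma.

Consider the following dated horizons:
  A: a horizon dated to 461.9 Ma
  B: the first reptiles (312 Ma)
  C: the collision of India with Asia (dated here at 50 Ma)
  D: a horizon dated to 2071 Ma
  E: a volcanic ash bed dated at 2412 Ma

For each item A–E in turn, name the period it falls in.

Match each age against the start–end ranges in the excerpt: A = 461.9 Ma → Ordovician (485.4–443.8); B = 312 Ma → Carboniferous (358.9–298.9); C = 50 Ma → Paleogene (66–23.03); D = 2071 Ma → Rhyacian (2300–2050); E = 2412 Ma → Siderian (2500–2300).

A — Ordovician; B — Carboniferous; C — Paleogene; D — Rhyacian; E — Siderian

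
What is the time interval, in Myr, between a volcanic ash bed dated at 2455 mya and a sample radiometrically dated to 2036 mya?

419 million years

2455 − 2036 = 419 million years.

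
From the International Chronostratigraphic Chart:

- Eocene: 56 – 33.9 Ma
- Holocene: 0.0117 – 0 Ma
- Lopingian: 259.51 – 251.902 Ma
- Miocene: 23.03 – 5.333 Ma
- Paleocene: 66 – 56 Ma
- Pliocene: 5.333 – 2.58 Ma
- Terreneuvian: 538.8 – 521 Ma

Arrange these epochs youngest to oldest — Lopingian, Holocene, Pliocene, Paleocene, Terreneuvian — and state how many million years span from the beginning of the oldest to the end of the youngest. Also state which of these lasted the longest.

Holocene → Pliocene → Paleocene → Lopingian → Terreneuvian; total span 538.8 Myr; longest is Terreneuvian

From the excerpt: Lopingian 259.51–251.902; Holocene 0.0117–0; Pliocene 5.333–2.58; Paleocene 66–56; Terreneuvian 538.8–521 (Ma).
Larger Ma is earlier, so the oldest is Terreneuvian and the youngest is Holocene; youngest to oldest: Holocene, Pliocene, Paleocene, Lopingian, Terreneuvian.
Oldest start 538.8 minus youngest end 0 gives 538.8 Myr overall.
Individual lengths (start − end): Holocene 0.0117; Pliocene 2.753; Lopingian 7.608; Terreneuvian 17.8; Paleocene 10. The largest is Terreneuvian at 17.8 Myr.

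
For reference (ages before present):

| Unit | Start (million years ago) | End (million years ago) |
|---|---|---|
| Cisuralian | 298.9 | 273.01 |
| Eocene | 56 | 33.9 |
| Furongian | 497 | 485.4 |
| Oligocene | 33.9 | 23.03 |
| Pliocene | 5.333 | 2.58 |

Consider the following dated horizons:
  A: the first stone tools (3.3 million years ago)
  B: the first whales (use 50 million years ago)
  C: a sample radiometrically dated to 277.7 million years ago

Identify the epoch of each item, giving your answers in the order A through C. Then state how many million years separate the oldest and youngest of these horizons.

A — Pliocene; B — Eocene; C — Cisuralian; span 274.4 million years

A: 3.3 Ma lies in 5.333–2.58 Ma, so Pliocene.
B: 50 Ma lies in 56–33.9 Ma, so Eocene.
C: 277.7 Ma lies in 298.9–273.01 Ma, so Cisuralian.
Oldest = 277.7 Ma, youngest = 3.3 Ma → span 274.4 Myr.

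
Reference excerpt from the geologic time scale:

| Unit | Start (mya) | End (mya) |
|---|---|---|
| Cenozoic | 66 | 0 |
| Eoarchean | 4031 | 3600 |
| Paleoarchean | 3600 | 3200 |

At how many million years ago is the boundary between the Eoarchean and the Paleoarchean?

3600 mya

The Eoarchean ends and the Paleoarchean begins at 3600 mya.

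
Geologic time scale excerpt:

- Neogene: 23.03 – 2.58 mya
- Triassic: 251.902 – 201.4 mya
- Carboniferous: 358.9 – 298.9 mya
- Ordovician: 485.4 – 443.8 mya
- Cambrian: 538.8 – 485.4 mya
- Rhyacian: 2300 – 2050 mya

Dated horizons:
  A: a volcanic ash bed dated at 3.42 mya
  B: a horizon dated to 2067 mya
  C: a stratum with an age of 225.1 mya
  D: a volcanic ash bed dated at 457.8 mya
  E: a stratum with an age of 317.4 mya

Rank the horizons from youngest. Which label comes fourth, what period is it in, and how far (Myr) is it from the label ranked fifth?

Smaller Ma means younger, so youngest first: A 3.42 < C 225.1 < E 317.4 < D 457.8 < B 2067.
Counting 4 along gives D (457.8 Ma); the excerpt puts that inside the Ordovician, 485.4–443.8 Ma.
Next in line is B (2067 Ma), and 2067 − 457.8 = 1609.2 Myr.

D, in the Ordovician; 1609.2 million years to B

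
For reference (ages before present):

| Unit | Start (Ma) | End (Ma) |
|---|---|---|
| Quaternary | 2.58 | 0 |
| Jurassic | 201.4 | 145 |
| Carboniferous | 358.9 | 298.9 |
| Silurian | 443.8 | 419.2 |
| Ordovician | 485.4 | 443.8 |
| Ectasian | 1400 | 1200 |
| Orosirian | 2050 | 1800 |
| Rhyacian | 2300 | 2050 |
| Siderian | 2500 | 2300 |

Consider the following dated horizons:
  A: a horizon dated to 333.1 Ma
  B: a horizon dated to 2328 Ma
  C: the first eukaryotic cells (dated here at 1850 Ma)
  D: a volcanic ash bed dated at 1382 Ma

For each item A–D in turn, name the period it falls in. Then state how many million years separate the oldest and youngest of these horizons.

A — Carboniferous; B — Siderian; C — Orosirian; D — Ectasian; span 1994.9 million years

A: 333.1 Ma lies in 358.9–298.9 Ma, so Carboniferous.
B: 2328 Ma lies in 2500–2300 Ma, so Siderian.
C: 1850 Ma lies in 2050–1800 Ma, so Orosirian.
D: 1382 Ma lies in 1400–1200 Ma, so Ectasian.
Oldest = 2328 Ma, youngest = 333.1 Ma → span 1994.9 Myr.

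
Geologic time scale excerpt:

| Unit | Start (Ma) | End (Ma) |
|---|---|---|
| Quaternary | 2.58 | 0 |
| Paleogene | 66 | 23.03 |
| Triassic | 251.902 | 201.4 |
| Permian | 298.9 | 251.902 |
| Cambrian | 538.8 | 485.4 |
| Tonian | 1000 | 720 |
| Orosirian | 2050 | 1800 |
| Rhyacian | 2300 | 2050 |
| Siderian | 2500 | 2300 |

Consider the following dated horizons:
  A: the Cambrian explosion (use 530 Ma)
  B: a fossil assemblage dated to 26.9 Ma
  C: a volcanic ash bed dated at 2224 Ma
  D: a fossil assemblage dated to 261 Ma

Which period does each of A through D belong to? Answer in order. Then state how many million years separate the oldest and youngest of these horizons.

Match each age against the start–end ranges in the excerpt: A = 530 Ma → Cambrian (538.8–485.4); B = 26.9 Ma → Paleogene (66–23.03); C = 2224 Ma → Rhyacian (2300–2050); D = 261 Ma → Permian (298.9–251.902).
The largest age is 2224 Ma and the smallest is 26.9 Ma; their difference is 2197.1 Myr.

A — Cambrian; B — Paleogene; C — Rhyacian; D — Permian; span 2197.1 million years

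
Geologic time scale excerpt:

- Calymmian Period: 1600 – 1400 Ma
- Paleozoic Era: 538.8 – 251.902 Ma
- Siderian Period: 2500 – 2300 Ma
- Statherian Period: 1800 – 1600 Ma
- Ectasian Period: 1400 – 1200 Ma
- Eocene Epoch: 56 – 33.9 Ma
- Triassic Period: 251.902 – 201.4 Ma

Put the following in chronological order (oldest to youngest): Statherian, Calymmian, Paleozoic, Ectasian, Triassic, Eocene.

Sorting by start age (descending Ma, since larger Ma = older): Statherian start 1800, Calymmian start 1600, Ectasian start 1400, Paleozoic start 538.8, Triassic start 251.902, Eocene start 56.

Statherian, Calymmian, Ectasian, Paleozoic, Triassic, Eocene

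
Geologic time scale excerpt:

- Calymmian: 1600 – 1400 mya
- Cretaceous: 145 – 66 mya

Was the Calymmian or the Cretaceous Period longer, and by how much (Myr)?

Calymmian: 1600 − 1400 = 200 Myr.
Cretaceous: 145 − 66 = 79 Myr.
Difference: 200 − 79 = 121 Myr, so the Calymmian was longer.

Calymmian, by 121 million years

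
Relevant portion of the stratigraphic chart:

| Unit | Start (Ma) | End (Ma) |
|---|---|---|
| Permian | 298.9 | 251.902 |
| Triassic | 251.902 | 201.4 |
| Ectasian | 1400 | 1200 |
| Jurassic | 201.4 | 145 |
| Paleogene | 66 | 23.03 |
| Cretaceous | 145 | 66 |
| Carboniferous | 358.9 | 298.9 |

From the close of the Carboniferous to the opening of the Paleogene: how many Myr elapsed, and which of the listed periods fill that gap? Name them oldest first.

End of Carboniferous = 298.9 Ma; start of Paleogene = 66 Ma.
Gap = 298.9 − 66 = 232.9 Myr.
Periods wholly inside 298.9–66 Ma: Permian (298.9–251.902), Triassic (251.902–201.4), Jurassic (201.4–145), Cretaceous (145–66).

232.9 million years; Permian, Triassic, Jurassic, Cretaceous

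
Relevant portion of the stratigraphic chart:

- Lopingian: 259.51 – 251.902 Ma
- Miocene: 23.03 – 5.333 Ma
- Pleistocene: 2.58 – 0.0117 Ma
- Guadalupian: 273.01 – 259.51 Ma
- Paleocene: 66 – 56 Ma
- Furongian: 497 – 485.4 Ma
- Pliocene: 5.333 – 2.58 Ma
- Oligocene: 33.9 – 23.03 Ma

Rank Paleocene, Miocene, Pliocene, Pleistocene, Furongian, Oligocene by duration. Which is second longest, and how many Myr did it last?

Furongian, 11.6 million years

Durations: Paleocene 10; Miocene 17.697; Pliocene 2.753; Pleistocene 2.5683; Furongian 11.6; Oligocene 10.87 Myr.
Sorted longest-first: Miocene (17.697), Furongian (11.6), Oligocene (10.87), Paleocene (10), Pliocene (2.753), Pleistocene (2.5683).
The second longest is Furongian at 11.6 Myr.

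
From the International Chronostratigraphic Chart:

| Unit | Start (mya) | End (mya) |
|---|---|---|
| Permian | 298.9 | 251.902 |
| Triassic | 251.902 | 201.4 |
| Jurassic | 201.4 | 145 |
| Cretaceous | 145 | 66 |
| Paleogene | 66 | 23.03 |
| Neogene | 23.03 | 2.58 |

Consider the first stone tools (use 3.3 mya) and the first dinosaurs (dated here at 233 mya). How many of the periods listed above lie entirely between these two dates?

3

The older date is 233 Ma and the younger is 3.3 Ma.
Periods with start < 233 and end > 3.3 Ma: Jurassic (201.4–145), Cretaceous (145–66), Paleogene (66–23.03).
That is 3 complete periods.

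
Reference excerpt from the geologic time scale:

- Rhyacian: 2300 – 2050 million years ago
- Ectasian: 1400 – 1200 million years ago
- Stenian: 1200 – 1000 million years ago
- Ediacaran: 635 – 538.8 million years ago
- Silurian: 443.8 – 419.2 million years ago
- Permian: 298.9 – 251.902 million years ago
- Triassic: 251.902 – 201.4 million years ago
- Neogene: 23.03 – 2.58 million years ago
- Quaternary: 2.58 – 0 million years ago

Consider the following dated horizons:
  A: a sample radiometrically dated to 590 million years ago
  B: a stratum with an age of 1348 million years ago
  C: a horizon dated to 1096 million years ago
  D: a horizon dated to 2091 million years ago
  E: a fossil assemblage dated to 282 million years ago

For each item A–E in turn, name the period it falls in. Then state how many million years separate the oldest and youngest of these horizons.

Match each age against the start–end ranges in the excerpt: A = 590 Ma → Ediacaran (635–538.8); B = 1348 Ma → Ectasian (1400–1200); C = 1096 Ma → Stenian (1200–1000); D = 2091 Ma → Rhyacian (2300–2050); E = 282 Ma → Permian (298.9–251.902).
The largest age is 2091 Ma and the smallest is 282 Ma; their difference is 1809 Myr.

A — Ediacaran; B — Ectasian; C — Stenian; D — Rhyacian; E — Permian; span 1809 million years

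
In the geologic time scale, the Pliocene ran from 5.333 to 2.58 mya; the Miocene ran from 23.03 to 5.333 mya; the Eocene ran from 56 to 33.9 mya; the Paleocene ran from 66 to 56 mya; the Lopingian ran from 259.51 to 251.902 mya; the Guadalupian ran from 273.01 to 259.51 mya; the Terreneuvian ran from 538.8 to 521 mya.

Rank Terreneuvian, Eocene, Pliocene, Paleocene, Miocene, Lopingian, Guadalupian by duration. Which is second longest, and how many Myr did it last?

Terreneuvian, 17.8 million years

Durations: Terreneuvian 17.8; Eocene 22.1; Pliocene 2.753; Paleocene 10; Miocene 17.697; Lopingian 7.608; Guadalupian 13.5 Myr.
Sorted longest-first: Eocene (22.1), Terreneuvian (17.8), Miocene (17.697), Guadalupian (13.5), Paleocene (10), Lopingian (7.608), Pliocene (2.753).
The second longest is Terreneuvian at 17.8 Myr.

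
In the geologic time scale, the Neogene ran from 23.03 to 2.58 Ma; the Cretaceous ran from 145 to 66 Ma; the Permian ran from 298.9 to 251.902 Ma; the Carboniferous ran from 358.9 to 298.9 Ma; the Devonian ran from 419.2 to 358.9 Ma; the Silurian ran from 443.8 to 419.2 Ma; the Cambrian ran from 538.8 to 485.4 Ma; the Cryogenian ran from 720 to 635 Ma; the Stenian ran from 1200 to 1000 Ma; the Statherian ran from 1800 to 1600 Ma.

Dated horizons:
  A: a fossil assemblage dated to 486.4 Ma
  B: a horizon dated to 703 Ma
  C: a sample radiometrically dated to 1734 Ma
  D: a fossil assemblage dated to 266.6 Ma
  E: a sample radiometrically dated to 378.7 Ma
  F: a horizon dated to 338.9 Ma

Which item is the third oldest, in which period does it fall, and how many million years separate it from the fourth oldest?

Sorted oldest-first by Ma: C (1734), B (703), A (486.4), E (378.7), F (338.9), D (266.6).
The third oldest is A at 486.4 Ma, which lies in 538.8–485.4 Ma: the Cambrian.
The fourth oldest is E at 378.7 Ma; separation = |486.4 − 378.7| = 107.7 Myr.

A, in the Cambrian; 107.7 million years to E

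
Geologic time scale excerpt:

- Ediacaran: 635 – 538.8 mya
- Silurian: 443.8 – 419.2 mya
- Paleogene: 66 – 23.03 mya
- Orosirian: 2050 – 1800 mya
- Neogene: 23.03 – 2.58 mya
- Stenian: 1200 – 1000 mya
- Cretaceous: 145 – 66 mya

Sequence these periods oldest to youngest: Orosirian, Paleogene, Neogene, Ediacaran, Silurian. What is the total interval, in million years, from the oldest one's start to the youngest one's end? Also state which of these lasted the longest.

Orosirian, Ediacaran, Silurian, Paleogene, Neogene; total span 2047.42 Myr; longest is Orosirian

Start ages (Ma): Orosirian 2050, Ediacaran 635, Silurian 443.8, Paleogene 66, Neogene 23.03.
Ordered oldest to youngest: Orosirian, Ediacaran, Silurian, Paleogene, Neogene.
Span = 2050 − 2.58 = 2047.42 Myr.
Durations: Orosirian 250, Paleogene 42.97, Ediacaran 96.2, Silurian 24.6, Neogene 20.45 → longest is Orosirian (250 Myr).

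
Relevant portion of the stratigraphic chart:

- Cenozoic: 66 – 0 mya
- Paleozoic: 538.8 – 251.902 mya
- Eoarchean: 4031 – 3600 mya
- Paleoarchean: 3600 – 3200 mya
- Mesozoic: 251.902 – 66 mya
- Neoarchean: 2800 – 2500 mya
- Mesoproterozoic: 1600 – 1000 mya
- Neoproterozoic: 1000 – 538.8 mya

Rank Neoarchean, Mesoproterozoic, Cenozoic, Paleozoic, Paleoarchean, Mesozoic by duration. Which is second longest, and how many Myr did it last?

Start − end for each: Neoarchean 2800 − 2500 = 300; Mesoproterozoic 1600 − 1000 = 600; Cenozoic 66 − 0 = 66; Paleozoic 538.8 − 251.902 = 286.898; Paleoarchean 3600 − 3200 = 400; Mesozoic 251.902 − 66 = 185.902.
Ranking these from longest: Mesoproterozoic > Paleoarchean > Neoarchean > Paleozoic > Mesozoic > Cenozoic.
Position 2 in that ranking is Paleoarchean, which lasted 400 Myr.

Paleoarchean, 400 million years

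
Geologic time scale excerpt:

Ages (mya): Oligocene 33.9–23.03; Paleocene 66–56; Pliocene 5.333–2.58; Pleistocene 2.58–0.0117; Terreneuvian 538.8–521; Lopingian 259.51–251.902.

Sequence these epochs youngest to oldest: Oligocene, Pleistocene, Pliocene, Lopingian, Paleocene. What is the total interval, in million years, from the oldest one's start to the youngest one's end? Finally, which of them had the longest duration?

Pleistocene, Pliocene, Oligocene, Paleocene, Lopingian; total span 259.4983 Myr; longest is Oligocene

Start ages (Ma): Lopingian 259.51, Paleocene 66, Oligocene 33.9, Pliocene 5.333, Pleistocene 2.58.
Ordered youngest to oldest: Pleistocene, Pliocene, Oligocene, Paleocene, Lopingian.
Span = 259.51 − 0.0117 = 259.4983 Myr.
Durations: Lopingian 7.608, Pleistocene 2.5683, Oligocene 10.87, Paleocene 10, Pliocene 2.753 → longest is Oligocene (10.87 Myr).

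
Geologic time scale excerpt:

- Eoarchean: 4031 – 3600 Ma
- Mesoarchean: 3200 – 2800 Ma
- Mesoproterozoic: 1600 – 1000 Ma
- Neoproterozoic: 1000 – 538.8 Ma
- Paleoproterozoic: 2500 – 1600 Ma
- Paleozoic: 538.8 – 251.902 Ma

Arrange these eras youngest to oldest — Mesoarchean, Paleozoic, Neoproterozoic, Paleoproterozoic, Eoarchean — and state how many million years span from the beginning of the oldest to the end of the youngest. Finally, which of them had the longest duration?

Paleozoic → Neoproterozoic → Paleoproterozoic → Mesoarchean → Eoarchean; total span 3779.098 Myr; longest is Paleoproterozoic

From the excerpt: Mesoarchean 3200–2800; Paleozoic 538.8–251.902; Neoproterozoic 1000–538.8; Paleoproterozoic 2500–1600; Eoarchean 4031–3600 (Ma).
Larger Ma is earlier, so the oldest is Eoarchean and the youngest is Paleozoic; youngest to oldest: Paleozoic, Neoproterozoic, Paleoproterozoic, Mesoarchean, Eoarchean.
Oldest start 4031 minus youngest end 251.902 gives 3779.098 Myr overall.
Individual lengths (start − end): Eoarchean 431; Paleoproterozoic 900; Neoproterozoic 461.2; Mesoarchean 400; Paleozoic 286.898. The largest is Paleoproterozoic at 900 Myr.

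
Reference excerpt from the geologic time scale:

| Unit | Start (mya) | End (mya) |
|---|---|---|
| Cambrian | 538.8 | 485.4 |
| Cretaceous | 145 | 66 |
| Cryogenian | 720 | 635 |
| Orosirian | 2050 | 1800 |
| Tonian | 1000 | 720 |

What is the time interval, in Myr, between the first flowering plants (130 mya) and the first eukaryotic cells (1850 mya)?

1850 − 130 = 1720 million years.

1720 million years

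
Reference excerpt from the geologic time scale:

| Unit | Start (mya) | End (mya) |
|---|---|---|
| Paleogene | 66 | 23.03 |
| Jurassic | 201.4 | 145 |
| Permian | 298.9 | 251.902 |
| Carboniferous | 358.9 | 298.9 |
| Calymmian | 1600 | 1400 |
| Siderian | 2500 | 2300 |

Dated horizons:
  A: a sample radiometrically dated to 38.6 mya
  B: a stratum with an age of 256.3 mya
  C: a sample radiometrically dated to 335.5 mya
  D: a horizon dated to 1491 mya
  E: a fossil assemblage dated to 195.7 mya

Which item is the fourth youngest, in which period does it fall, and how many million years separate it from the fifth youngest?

C, in the Carboniferous; 1155.5 million years to D

Sorted youngest-first by Ma: A (38.6), E (195.7), B (256.3), C (335.5), D (1491).
The fourth youngest is C at 335.5 Ma, which lies in 358.9–298.9 Ma: the Carboniferous.
The fifth youngest is D at 1491 Ma; separation = |335.5 − 1491| = 1155.5 Myr.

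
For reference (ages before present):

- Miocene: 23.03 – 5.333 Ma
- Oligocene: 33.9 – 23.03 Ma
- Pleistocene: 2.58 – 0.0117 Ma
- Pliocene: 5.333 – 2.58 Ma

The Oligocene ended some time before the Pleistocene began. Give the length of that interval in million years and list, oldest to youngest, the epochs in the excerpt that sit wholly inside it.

End of Oligocene = 23.03 Ma; start of Pleistocene = 2.58 Ma.
Gap = 23.03 − 2.58 = 20.45 Myr.
Epochs wholly inside 23.03–2.58 Ma: Miocene (23.03–5.333), Pliocene (5.333–2.58).

20.45 million years; Miocene, Pliocene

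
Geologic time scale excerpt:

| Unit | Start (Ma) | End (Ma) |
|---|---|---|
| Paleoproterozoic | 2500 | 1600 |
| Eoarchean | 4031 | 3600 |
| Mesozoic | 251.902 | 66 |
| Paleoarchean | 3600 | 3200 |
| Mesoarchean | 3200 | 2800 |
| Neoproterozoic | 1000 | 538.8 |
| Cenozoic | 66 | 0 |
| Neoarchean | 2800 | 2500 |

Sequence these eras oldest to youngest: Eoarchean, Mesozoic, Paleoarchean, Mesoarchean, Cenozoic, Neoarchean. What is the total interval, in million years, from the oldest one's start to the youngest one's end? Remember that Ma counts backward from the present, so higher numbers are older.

Eoarchean, Paleoarchean, Mesoarchean, Neoarchean, Mesozoic, Cenozoic; total span 4031 Myr

Start ages (Ma): Eoarchean 4031, Paleoarchean 3600, Mesoarchean 3200, Neoarchean 2800, Mesozoic 251.902, Cenozoic 66.
Ordered oldest to youngest: Eoarchean, Paleoarchean, Mesoarchean, Neoarchean, Mesozoic, Cenozoic.
Span = 4031 − 0 = 4031 Myr.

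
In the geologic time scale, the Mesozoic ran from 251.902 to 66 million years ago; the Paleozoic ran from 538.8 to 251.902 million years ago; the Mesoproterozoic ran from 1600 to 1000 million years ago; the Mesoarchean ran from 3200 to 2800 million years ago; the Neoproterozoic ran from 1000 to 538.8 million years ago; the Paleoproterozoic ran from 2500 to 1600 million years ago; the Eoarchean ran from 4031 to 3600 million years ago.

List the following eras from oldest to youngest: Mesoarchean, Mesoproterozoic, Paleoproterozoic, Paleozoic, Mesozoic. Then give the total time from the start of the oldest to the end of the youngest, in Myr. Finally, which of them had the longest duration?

Mesoarchean → Paleoproterozoic → Mesoproterozoic → Paleozoic → Mesozoic; total span 3134 Myr; longest is Paleoproterozoic

Start ages (Ma): Mesoarchean 3200, Paleoproterozoic 2500, Mesoproterozoic 1600, Paleozoic 538.8, Mesozoic 251.902.
Ordered oldest to youngest: Mesoarchean, Paleoproterozoic, Mesoproterozoic, Paleozoic, Mesozoic.
Span = 3200 − 66 = 3134 Myr.
Durations: Paleozoic 286.898, Mesozoic 185.902, Mesoproterozoic 600, Paleoproterozoic 900, Mesoarchean 400 → longest is Paleoproterozoic (900 Myr).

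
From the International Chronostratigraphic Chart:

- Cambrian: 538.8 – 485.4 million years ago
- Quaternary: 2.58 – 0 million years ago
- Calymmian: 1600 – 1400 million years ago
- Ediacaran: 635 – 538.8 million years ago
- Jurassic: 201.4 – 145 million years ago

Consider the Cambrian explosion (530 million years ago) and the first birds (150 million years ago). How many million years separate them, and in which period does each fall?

Elapsed time: 530 − 150 = 380 Myr.
530 Ma lies within 538.8–485.4 Ma: Cambrian.
150 Ma lies within 201.4–145 Ma: Jurassic.

380 million years apart; the first in the Cambrian, the second in the Jurassic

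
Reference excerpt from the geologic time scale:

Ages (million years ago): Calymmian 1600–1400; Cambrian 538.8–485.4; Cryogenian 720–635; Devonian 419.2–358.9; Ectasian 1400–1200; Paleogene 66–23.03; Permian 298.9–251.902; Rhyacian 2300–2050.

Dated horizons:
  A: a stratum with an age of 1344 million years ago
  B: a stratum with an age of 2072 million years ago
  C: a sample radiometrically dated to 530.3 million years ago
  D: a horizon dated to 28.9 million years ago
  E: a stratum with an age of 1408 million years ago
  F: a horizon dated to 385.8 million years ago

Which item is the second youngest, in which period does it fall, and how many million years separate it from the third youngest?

Smaller Ma means younger, so youngest first: D 28.9 < F 385.8 < C 530.3 < A 1344 < E 1408 < B 2072.
Counting 2 along gives F (385.8 Ma); the excerpt puts that inside the Devonian, 419.2–358.9 Ma.
Next in line is C (530.3 Ma), and 530.3 − 385.8 = 144.5 Myr.

F, in the Devonian; 144.5 million years to C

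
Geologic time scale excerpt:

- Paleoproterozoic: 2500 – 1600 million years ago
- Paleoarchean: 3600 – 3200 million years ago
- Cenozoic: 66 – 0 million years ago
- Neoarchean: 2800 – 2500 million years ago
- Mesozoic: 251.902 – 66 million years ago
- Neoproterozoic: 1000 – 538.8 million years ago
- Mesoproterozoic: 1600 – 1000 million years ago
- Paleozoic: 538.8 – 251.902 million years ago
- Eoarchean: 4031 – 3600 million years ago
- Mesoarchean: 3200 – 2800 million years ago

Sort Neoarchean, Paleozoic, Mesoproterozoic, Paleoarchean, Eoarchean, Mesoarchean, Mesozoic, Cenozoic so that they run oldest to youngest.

The oldest of these is Eoarchean (starts 4031 Ma) and the youngest is Cenozoic (ends 0 Ma).
In between, by decreasing start age: Paleoarchean (3600), Mesoarchean (3200), Neoarchean (2800), Mesoproterozoic (1600), Paleozoic (538.8), Mesozoic (251.902).

Eoarchean, Paleoarchean, Mesoarchean, Neoarchean, Mesoproterozoic, Paleozoic, Mesozoic, Cenozoic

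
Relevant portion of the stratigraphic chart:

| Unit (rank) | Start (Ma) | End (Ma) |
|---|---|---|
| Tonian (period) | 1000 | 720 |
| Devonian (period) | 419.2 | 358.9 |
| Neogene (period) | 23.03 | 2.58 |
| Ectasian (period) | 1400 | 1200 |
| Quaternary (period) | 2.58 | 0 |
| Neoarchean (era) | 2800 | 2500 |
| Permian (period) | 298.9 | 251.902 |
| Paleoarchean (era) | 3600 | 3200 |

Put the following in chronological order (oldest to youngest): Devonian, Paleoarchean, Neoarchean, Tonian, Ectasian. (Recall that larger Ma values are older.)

Read off each span (Ma): Devonian 419.2–358.9; Paleoarchean 3600–3200; Neoarchean 2800–2500; Tonian 1000–720; Ectasian 1400–1200.
Larger Ma is older, so oldest→youngest is Paleoarchean, Neoarchean, Ectasian, Tonian, Devonian.

Paleoarchean, Neoarchean, Ectasian, Tonian, Devonian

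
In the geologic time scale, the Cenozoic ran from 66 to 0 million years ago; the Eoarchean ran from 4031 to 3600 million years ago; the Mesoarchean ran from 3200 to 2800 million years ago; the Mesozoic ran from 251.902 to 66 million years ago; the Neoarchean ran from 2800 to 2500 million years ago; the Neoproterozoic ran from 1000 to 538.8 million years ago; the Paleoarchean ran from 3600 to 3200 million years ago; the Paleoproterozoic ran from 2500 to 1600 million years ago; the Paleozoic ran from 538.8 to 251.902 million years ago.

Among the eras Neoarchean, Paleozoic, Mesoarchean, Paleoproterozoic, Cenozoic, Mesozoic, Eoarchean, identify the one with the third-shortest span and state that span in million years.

Paleozoic, 286.898 million years

Durations: Neoarchean 300; Paleozoic 286.898; Mesoarchean 400; Paleoproterozoic 900; Cenozoic 66; Mesozoic 185.902; Eoarchean 431 Myr.
Sorted shortest-first: Cenozoic (66), Mesozoic (185.902), Paleozoic (286.898), Neoarchean (300), Mesoarchean (400), Eoarchean (431), Paleoproterozoic (900).
The third shortest is Paleozoic at 286.898 Myr.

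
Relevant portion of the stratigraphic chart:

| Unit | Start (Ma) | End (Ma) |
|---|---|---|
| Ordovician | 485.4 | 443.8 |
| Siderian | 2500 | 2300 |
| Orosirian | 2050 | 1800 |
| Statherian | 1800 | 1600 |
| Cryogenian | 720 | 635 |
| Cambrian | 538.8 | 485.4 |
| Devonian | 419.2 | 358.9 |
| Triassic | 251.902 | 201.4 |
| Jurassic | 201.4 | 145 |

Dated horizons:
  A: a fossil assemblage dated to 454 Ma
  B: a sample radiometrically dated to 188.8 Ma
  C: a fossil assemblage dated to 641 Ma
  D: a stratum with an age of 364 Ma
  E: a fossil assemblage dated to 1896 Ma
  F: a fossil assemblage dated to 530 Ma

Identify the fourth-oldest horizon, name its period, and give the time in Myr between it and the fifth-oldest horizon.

Sorted oldest-first by Ma: E (1896), C (641), F (530), A (454), D (364), B (188.8).
The fourth oldest is A at 454 Ma, which lies in 485.4–443.8 Ma: the Ordovician.
The fifth oldest is D at 364 Ma; separation = |454 − 364| = 90 Myr.

A, in the Ordovician; 90 million years to D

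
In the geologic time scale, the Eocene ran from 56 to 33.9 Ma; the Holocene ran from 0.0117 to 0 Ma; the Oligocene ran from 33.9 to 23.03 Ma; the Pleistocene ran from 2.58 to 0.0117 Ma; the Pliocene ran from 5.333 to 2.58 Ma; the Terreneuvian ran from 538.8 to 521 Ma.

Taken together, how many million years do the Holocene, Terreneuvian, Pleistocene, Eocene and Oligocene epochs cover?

53.35 million years

Duration is start − end for each: (0.0117 − 0) + (538.8 − 521) + (2.58 − 0.0117) + (56 − 33.9) + (33.9 − 23.03).
That is 0.0117 + 17.8 + 2.5683 + 22.1 + 10.87, which totals 53.35 million years.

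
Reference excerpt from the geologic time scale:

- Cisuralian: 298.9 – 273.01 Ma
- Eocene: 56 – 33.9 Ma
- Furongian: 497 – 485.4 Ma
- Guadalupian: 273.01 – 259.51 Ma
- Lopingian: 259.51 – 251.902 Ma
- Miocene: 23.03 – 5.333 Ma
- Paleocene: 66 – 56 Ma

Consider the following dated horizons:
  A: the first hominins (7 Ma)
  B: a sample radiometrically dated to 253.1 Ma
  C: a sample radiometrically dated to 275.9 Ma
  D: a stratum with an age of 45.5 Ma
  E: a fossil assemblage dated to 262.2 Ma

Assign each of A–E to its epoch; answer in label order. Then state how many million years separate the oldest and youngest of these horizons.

A — Miocene; B — Lopingian; C — Cisuralian; D — Eocene; E — Guadalupian; span 268.9 million years

Match each age against the start–end ranges in the excerpt: A = 7 Ma → Miocene (23.03–5.333); B = 253.1 Ma → Lopingian (259.51–251.902); C = 275.9 Ma → Cisuralian (298.9–273.01); D = 45.5 Ma → Eocene (56–33.9); E = 262.2 Ma → Guadalupian (273.01–259.51).
The largest age is 275.9 Ma and the smallest is 7 Ma; their difference is 268.9 Myr.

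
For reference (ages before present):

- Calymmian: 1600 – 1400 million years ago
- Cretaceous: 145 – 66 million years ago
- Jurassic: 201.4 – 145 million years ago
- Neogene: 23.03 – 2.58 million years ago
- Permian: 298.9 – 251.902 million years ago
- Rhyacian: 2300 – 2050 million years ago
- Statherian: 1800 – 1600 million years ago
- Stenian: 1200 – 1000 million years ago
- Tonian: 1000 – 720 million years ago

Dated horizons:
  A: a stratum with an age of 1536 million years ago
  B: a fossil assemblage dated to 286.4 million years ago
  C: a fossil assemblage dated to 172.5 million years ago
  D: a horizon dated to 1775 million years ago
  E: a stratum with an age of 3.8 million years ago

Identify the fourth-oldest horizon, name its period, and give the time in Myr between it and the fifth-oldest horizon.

C, in the Jurassic; 168.7 million years to E

Larger Ma means older, so oldest first: D 1775 > A 1536 > B 286.4 > C 172.5 > E 3.8.
Counting 4 along gives C (172.5 Ma); the excerpt puts that inside the Jurassic, 201.4–145 Ma.
Next in line is E (3.8 Ma), and 172.5 − 3.8 = 168.7 Myr.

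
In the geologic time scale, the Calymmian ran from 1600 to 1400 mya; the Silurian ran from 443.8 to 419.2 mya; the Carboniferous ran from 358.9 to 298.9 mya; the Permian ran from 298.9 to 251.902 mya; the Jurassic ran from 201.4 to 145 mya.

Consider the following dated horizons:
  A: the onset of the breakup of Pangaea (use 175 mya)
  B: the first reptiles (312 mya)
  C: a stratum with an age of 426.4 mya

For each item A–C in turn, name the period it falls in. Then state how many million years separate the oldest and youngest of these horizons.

Match each age against the start–end ranges in the excerpt: A = 175 Ma → Jurassic (201.4–145); B = 312 Ma → Carboniferous (358.9–298.9); C = 426.4 Ma → Silurian (443.8–419.2).
The largest age is 426.4 Ma and the smallest is 175 Ma; their difference is 251.4 Myr.

A — Jurassic; B — Carboniferous; C — Silurian; span 251.4 million years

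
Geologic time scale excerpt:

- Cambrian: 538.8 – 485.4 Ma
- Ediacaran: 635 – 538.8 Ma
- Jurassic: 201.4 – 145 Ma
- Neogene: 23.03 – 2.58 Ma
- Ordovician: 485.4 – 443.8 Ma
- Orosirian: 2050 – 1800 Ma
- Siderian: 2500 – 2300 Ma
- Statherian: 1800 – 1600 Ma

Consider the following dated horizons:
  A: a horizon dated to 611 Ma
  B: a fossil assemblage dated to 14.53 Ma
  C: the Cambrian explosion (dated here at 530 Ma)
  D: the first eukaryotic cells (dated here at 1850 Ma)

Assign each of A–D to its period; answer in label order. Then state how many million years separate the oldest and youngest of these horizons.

A — Ediacaran; B — Neogene; C — Cambrian; D — Orosirian; span 1835.47 million years

Match each age against the start–end ranges in the excerpt: A = 611 Ma → Ediacaran (635–538.8); B = 14.53 Ma → Neogene (23.03–2.58); C = 530 Ma → Cambrian (538.8–485.4); D = 1850 Ma → Orosirian (2050–1800).
The largest age is 1850 Ma and the smallest is 14.53 Ma; their difference is 1835.47 Myr.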